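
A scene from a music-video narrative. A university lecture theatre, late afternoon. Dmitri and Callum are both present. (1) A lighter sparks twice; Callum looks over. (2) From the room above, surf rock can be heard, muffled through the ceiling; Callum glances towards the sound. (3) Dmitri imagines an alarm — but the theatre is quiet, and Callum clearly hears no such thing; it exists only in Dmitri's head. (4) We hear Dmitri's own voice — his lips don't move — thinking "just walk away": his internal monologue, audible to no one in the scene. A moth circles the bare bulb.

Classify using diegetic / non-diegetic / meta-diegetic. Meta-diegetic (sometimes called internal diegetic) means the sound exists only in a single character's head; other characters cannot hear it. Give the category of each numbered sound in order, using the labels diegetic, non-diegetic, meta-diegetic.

diegetic, diegetic, meta-diegetic, meta-diegetic

(1) is diegetic: the sound comes from a lighter physically present in the location.
(2) is diegetic: the music has an off-screen but real-world source and a character hears it.
(3) is meta-diegetic: subjective to Dmitri: the theatre is silent and Callum hears nothing.
Sound (4): it's Dmitri's unspoken thought, heard only by the audience via his subjectivity, so meta-diegetic.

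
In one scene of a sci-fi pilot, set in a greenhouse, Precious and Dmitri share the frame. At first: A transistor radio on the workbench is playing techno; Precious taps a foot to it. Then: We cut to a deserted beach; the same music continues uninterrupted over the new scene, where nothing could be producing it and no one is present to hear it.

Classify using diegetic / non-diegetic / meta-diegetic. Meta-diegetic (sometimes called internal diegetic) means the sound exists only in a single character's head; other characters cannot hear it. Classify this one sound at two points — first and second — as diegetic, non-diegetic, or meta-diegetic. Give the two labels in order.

diegetic, non-diegetic

First: a transistor radio is a real in-scene source and Precious reacts to it → diegetic.
Second: there is no longer any in-world source and no one can hear it — it has become underscore → non-diegetic.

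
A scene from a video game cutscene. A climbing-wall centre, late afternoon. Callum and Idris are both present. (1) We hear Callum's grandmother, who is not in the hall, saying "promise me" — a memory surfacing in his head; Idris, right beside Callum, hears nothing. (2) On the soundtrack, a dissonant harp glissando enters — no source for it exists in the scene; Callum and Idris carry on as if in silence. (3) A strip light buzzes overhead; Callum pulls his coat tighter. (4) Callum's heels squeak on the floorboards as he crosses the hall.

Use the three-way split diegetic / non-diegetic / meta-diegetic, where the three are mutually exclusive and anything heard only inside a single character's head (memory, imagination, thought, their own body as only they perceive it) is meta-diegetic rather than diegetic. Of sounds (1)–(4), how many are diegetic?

2

Sound (1): the voice is a memory playing only inside Callum's mind; Idris can't hear it, so meta-diegetic.
(2) nothing in the hall produces it and the characters don't hear it — pure soundtrack → non-diegetic.
Sound (3): a strip light is part of the location's real environment, so diegetic.
(4) a character's body making contact with the set — an in-world sound → diegetic.
Diegetic: (3), (4) — that's 2.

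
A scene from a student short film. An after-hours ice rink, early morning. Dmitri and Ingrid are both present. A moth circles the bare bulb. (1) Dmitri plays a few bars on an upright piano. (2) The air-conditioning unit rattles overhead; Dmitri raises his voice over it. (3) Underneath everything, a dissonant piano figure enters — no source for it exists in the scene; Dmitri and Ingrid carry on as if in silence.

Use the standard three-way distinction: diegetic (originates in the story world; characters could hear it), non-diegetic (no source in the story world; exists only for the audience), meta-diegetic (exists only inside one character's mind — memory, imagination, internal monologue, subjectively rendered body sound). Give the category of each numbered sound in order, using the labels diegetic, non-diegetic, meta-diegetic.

diegetic, diegetic, non-diegetic

(1) is diegetic: the instrument and the performer are both in the scene.
(2) it's the actual ambient sound of the location → diegetic.
Sound (3): score with no on-screen or off-screen source; it exists for the audience alone, so non-diegetic.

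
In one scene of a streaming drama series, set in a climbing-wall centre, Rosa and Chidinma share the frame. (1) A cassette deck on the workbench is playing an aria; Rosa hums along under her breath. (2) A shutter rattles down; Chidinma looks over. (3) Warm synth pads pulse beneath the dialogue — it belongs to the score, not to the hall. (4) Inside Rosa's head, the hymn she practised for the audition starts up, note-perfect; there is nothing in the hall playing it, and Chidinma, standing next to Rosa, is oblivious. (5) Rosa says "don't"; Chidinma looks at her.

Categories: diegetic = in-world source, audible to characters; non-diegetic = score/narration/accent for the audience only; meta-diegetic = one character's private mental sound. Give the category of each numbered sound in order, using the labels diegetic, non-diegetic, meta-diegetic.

diegetic, diegetic, non-diegetic, meta-diegetic, diegetic

(1) source music from a cassette deck, which exists in the story world → diegetic.
(2) is diegetic: an in-world source (a shutter); characters could hear it.
(3) is non-diegetic: nothing in the hall produces it and the characters don't hear it — pure soundtrack.
(4) is meta-diegetic: remembered music, private to Rosa — Chidinma is oblivious because it isn't in the room.
Sound (5): spoken by a character present in the story world, so diegetic.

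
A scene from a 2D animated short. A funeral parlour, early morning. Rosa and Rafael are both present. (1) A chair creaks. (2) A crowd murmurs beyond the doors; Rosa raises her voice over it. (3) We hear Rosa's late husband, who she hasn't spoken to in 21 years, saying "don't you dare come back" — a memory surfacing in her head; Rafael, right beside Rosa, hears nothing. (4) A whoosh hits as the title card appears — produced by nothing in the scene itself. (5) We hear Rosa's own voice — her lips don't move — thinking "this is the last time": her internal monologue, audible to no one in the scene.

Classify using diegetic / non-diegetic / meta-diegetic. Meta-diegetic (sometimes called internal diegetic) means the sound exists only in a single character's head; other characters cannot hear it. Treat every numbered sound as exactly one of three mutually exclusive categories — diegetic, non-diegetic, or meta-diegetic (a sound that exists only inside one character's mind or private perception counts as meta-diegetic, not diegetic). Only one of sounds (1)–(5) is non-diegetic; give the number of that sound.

4

Sound (1): the sound comes from a chair physically present in the location, so diegetic.
Sound (2): it's the actual ambient sound of the location, so diegetic.
Sound (3): it's Rosa's recollection rendered as sound; the other character can't hear it, so meta-diegetic.
(4) nothing in the scene produces it; it's an accent added for the audience → non-diegetic.
(5) Rosa's thought-voice: a private mental sound no other character can hear → meta-diegetic.
Only (4) is non-diegetic.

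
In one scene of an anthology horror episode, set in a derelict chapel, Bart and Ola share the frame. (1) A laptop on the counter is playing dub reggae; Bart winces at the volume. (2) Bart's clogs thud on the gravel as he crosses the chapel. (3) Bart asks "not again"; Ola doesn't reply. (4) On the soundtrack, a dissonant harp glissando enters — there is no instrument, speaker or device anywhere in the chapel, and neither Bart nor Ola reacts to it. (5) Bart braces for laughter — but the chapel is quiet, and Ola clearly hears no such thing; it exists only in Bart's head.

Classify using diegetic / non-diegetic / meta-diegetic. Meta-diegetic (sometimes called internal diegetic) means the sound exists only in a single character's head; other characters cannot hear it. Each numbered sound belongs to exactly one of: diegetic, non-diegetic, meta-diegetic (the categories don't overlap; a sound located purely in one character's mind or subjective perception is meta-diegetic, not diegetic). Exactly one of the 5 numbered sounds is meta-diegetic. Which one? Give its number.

(1) source music from a laptop, which exists in the story world → diegetic.
Sound (2): Bart's footsteps are produced in the story world, so diegetic.
(3) is diegetic: on-screen dialogue — Bart speaks and Ola is there to hear.
(4) is non-diegetic: nothing in the chapel produces it and the characters don't hear it — pure soundtrack.
(5) is meta-diegetic: Bart alone 'hears' it — an imagined sound, not present in the space.
Only (5) is meta-diegetic.

5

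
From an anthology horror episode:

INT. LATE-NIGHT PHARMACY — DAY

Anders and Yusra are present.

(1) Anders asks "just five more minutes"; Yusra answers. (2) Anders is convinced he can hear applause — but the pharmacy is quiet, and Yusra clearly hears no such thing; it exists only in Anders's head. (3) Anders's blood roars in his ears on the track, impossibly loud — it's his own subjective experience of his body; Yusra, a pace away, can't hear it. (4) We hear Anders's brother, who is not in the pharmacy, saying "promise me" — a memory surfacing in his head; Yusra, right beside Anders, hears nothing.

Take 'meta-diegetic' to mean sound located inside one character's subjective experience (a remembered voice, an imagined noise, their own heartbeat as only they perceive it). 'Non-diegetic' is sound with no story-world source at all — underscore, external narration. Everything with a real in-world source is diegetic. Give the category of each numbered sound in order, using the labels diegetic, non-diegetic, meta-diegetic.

diegetic, meta-diegetic, meta-diegetic, meta-diegetic

Sound (1): Anders is a character speaking aloud in the scene, so diegetic.
(2) is meta-diegetic: Anders alone 'hears' it — an imagined sound, not present in the space.
Sound (3): a subjective body sound — Anders's private perception, inaudible to Yusra, so meta-diegetic.
(4) it's Anders's recollection rendered as sound; the other character can't hear it → meta-diegetic.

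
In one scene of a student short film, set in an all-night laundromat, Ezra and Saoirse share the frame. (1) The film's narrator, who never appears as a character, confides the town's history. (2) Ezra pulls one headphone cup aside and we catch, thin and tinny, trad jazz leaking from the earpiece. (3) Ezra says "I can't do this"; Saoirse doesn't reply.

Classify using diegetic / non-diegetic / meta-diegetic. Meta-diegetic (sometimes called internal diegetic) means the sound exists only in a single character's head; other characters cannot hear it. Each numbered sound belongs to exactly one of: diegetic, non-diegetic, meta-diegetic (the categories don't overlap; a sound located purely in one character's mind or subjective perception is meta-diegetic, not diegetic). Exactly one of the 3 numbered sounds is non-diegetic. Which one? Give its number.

1

(1) is non-diegetic: the narrator exists outside the story world, addressing only the audience.
Sound (2): it's leaking from a physical pair of headphones in the scene, so diegetic.
(3) is diegetic: spoken by a character present in the story world.
Only (1) is non-diegetic.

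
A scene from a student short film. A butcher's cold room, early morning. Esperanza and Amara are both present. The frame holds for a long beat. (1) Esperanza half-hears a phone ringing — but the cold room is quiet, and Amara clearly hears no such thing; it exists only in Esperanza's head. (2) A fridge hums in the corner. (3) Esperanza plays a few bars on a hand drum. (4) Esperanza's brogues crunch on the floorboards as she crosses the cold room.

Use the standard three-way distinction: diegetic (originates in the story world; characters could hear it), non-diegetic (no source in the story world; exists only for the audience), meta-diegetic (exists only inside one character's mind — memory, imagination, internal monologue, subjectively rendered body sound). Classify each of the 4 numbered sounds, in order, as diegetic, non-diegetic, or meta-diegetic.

meta-diegetic, diegetic, diegetic, diegetic

Sound (1): subjective to Esperanza: the cold room is silent and Amara hears nothing, so meta-diegetic.
(2) it's the actual ambient sound of the location → diegetic.
Sound (3): the instrument and the performer are both in the scene, so diegetic.
(4) Esperanza's footsteps are produced in the story world → diegetic.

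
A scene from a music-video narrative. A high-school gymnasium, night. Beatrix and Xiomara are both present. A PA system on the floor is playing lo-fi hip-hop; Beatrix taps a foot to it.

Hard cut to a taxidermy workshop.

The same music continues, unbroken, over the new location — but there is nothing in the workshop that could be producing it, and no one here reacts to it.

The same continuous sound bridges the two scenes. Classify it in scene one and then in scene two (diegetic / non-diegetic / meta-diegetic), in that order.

Scene one: a PA system is an on-screen source and Beatrix reacts to it → diegetic.
Scene two: there is no source in the workshop and no one hears it — it's now underscore → non-diegetic.

diegetic, non-diegetic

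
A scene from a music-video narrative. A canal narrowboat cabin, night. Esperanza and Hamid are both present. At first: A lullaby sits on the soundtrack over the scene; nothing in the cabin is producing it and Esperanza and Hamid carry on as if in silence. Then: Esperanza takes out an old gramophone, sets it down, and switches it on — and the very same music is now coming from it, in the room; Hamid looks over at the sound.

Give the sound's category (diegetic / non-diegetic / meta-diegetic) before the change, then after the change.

Before the change: no in-world source exists and no character can hear it — underscore → non-diegetic.
After the change: an old gramophone is now a real source in the story world and the characters hear it → diegetic.

non-diegetic, diegetic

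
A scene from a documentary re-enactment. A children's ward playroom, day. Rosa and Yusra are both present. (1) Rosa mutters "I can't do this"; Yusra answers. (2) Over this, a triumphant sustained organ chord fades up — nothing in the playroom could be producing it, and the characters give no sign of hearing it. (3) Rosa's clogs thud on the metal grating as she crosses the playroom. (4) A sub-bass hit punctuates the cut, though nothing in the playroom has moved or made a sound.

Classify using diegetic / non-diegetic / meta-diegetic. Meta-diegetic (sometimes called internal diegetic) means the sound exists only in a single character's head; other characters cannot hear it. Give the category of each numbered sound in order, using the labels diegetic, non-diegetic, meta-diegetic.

Sound (1): on-screen dialogue — Rosa speaks and Yusra is there to hear, so diegetic.
(2) nothing in the playroom produces it and the characters don't hear it — pure soundtrack → non-diegetic.
(3) it's the physical sound of Rosa moving in the space → diegetic.
(4) is non-diegetic: an editorial stinger — it belongs to the cut, not the story world.

diegetic, non-diegetic, diegetic, non-diegetic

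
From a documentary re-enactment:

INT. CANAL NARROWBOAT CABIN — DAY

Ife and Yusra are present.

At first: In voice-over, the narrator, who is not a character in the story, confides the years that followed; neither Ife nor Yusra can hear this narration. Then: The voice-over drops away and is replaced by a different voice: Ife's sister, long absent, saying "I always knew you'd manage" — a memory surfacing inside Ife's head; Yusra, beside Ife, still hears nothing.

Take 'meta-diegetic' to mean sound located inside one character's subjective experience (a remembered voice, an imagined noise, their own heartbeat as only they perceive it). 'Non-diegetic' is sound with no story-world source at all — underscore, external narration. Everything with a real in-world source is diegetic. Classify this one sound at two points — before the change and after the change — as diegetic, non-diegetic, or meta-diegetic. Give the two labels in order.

non-diegetic, meta-diegetic

Before the change: the external narrator addresses only the audience — outside the story world → non-diegetic.
After the change: the replacement voice is a memory inside Ife's mind specifically → meta-diegetic.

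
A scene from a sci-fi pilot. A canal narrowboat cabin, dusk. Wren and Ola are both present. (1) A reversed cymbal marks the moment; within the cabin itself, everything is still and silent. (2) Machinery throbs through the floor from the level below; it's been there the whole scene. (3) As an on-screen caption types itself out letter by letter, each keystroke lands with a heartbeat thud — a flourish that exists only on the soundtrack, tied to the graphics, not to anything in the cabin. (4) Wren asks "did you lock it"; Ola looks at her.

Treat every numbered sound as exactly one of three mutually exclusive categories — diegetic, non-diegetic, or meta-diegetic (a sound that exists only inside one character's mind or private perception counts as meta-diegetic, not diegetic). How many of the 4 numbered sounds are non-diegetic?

2

(1) it's a sound-design accent with no in-world source; no one in the scene can hear it → non-diegetic.
Sound (2): machinery is part of the location's real environment, so diegetic.
(3) sound married to a title/caption — outside the diegesis by definition → non-diegetic.
(4) is diegetic: spoken by a character present in the story world.
So 2 of the 4 are non-diegetic: (1), (3).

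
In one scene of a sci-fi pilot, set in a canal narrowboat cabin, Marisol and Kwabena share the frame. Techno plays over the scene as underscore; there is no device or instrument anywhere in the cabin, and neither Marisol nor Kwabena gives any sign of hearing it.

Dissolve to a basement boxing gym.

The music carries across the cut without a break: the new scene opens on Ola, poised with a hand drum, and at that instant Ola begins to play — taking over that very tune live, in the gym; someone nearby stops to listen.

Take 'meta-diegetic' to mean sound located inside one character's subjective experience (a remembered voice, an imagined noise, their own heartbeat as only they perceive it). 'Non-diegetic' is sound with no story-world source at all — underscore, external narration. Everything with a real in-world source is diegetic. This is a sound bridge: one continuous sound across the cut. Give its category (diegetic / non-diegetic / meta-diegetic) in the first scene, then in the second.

Scene one: there's no in-world source anywhere and no character hears it — underscore for the audience only → non-diegetic.
Scene two: from the moment Ola starts playing, the tune is being performed on a hand drum inside the story world and another character hears it → diegetic.

non-diegetic, diegetic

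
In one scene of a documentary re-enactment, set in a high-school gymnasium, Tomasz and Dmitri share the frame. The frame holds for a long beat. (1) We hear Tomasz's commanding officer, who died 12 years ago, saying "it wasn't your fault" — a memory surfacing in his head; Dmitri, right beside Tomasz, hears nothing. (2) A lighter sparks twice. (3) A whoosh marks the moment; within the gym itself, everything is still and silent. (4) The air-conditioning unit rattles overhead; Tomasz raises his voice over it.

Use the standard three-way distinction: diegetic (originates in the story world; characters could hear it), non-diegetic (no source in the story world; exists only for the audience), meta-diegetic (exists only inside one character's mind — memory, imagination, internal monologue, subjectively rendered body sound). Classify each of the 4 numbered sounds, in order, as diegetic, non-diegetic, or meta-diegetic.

meta-diegetic, diegetic, non-diegetic, diegetic

(1) is meta-diegetic: the voice is a memory playing only inside Tomasz's mind; Dmitri can't hear it.
Sound (2): a lighter is a real object/event in the scene's world, so diegetic.
(3) an editorial stinger — it belongs to the cut, not the story world → non-diegetic.
Sound (4): ambient/room sound belonging to the story's physical space, so diegetic.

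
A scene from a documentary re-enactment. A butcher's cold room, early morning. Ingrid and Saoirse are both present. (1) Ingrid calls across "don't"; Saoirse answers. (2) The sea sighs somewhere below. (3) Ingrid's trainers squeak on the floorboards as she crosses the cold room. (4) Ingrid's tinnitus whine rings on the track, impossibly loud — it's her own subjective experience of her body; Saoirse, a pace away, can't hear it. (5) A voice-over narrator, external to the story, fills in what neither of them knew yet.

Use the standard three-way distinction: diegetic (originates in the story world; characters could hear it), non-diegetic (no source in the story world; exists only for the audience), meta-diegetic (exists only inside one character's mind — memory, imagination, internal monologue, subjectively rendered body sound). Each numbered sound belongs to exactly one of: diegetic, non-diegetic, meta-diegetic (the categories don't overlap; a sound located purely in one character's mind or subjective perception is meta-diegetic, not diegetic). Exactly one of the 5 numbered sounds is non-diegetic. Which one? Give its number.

(1) Ingrid is a character speaking aloud in the scene → diegetic.
Sound (2): it's the actual ambient sound of the location, so diegetic.
(3) it's the physical sound of Ingrid moving in the space → diegetic.
(4) is meta-diegetic: it's Ingrid's internal bodily sensation rendered as sound; only Ingrid 'hears' it.
(5) is non-diegetic: external voice-over — not a character, not heard by anyone in the scene.
Only (5) is non-diegetic.

5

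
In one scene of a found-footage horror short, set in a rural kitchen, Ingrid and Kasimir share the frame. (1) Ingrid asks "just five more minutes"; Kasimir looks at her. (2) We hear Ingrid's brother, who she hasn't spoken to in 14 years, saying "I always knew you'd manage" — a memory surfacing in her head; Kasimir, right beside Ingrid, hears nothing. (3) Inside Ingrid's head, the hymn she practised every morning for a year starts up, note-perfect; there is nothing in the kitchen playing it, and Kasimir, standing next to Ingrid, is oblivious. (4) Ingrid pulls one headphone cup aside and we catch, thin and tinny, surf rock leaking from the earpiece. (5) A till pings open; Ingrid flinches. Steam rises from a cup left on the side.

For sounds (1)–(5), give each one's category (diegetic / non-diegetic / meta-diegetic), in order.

diegetic, meta-diegetic, meta-diegetic, diegetic, diegetic

(1) on-screen dialogue — Ingrid speaks and Kasimir is there to hear → diegetic.
(2) it's Ingrid's recollection rendered as sound; the other character can't hear it → meta-diegetic.
Sound (3): it lives in Ingrid's subjectivity, not in the kitchen, so meta-diegetic.
(4) is diegetic: it's leaking from a physical pair of headphones in the scene.
(5) is diegetic: the sound comes from a till physically present in the location.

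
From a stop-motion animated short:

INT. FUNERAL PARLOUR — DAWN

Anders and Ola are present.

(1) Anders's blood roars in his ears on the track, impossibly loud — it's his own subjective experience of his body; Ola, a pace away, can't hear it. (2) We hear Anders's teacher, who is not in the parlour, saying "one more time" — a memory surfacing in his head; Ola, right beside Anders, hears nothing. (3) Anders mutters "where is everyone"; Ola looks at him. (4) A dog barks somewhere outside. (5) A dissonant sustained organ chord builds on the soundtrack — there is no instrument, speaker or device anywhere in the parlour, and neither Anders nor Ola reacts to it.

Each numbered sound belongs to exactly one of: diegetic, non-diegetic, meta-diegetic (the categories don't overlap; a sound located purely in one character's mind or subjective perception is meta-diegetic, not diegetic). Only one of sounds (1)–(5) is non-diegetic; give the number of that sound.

5

(1) is meta-diegetic: point-of-audition from inside Anders's body; not a sound in the room.
(2) it's Anders's recollection rendered as sound; the other character can't hear it → meta-diegetic.
Sound (3): on-screen dialogue — Anders speaks and Ola is there to hear, so diegetic.
(4) a dog is a real object/event in the scene's world → diegetic.
(5) score with no on-screen or off-screen source; it exists for the audience alone → non-diegetic.
Only (5) is non-diegetic.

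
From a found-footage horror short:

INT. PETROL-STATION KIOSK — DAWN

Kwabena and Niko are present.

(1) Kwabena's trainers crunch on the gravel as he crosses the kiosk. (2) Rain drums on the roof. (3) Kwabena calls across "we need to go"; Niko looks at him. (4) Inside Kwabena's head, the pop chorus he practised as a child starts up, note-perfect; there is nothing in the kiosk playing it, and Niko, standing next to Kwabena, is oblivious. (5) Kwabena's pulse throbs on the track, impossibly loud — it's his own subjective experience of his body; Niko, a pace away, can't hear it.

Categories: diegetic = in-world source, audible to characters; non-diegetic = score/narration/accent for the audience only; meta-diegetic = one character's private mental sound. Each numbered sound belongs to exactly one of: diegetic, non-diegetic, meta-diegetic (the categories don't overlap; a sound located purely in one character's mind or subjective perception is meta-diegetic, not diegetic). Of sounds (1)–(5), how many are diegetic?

Sound (1): Kwabena's footsteps are produced in the story world, so diegetic.
(2) it's the actual ambient sound of the location → diegetic.
Sound (3): Kwabena is a character speaking aloud in the scene, so diegetic.
Sound (4): the music is a memory playing inside Kwabena's mind alone; no real-world source, Niko can't hear it, so meta-diegetic.
(5) is meta-diegetic: it's Kwabena's internal bodily sensation rendered as sound; only Kwabena 'hears' it.
Diegetic: (1), (2), (3) — that's 3.

3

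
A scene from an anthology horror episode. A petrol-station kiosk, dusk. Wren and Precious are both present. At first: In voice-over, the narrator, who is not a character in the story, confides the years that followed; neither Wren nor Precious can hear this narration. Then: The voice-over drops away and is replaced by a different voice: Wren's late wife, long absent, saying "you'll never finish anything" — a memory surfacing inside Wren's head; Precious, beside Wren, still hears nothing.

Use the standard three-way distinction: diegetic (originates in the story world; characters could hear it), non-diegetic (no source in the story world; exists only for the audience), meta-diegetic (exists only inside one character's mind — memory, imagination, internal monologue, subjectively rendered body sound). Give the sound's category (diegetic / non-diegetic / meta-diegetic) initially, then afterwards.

Initially: the external narrator addresses only the audience — outside the story world → non-diegetic.
Afterwards: the replacement voice is a memory inside Wren's mind specifically → meta-diegetic.

non-diegetic, meta-diegetic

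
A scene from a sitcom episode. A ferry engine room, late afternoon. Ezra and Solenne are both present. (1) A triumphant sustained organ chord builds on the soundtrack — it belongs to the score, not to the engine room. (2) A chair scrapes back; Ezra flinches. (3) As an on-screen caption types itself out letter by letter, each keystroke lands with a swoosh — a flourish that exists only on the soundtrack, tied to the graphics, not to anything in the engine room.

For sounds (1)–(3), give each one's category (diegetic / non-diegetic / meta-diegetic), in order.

Sound (1): nothing in the engine room produces it and the characters don't hear it — pure soundtrack, so non-diegetic.
(2) a chair is a real object/event in the scene's world → diegetic.
Sound (3): it accompanies on-screen graphics, not anything inside the story world, so non-diegetic.

non-diegetic, diegetic, non-diegetic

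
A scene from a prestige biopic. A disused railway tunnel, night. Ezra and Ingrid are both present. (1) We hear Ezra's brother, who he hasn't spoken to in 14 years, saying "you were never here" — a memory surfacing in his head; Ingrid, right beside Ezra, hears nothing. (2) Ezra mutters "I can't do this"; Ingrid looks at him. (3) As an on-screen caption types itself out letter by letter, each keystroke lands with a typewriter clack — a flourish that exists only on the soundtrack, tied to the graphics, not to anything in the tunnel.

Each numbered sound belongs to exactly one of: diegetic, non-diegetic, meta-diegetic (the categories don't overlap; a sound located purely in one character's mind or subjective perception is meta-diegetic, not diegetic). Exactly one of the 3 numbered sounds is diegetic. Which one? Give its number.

(1) is meta-diegetic: a remembered line, private to Ezra — not present in the room, not audible to Ingrid.
(2) is diegetic: on-screen dialogue — Ezra speaks and Ingrid is there to hear.
(3) sound married to a title/caption — outside the diegesis by definition → non-diegetic.
Only (2) is diegetic.

2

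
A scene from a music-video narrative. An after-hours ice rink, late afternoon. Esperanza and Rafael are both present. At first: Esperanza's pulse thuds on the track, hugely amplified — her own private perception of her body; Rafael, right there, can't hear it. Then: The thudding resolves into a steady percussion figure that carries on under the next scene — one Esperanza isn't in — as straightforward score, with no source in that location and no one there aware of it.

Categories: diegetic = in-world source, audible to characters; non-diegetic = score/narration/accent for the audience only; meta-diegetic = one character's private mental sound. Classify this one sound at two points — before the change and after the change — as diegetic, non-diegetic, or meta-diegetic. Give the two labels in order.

meta-diegetic, non-diegetic

Before the change: it's Esperanza's subjective body sound, inaudible to Rafael → meta-diegetic.
After the change: detached from Esperanza and playing as sourceless score over a scene she isn't in — for the audience only → non-diegetic.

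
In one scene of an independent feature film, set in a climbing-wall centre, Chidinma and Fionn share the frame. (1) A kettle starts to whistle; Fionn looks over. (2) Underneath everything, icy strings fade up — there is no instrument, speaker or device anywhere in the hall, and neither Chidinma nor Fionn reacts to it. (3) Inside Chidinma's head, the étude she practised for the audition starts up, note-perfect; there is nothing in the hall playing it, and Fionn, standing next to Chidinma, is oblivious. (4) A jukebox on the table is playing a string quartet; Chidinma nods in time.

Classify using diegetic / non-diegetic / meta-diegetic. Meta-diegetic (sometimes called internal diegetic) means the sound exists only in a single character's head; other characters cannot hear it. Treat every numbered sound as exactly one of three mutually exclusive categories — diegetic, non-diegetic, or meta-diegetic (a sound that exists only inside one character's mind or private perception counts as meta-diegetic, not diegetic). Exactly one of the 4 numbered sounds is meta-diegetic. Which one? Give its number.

3

(1) a kettle is a real object/event in the scene's world → diegetic.
(2) it has no source in the story world and no character can hear it — it's underscore → non-diegetic.
Sound (3): remembered music, private to Chidinma — Fionn is oblivious because it isn't in the room, so meta-diegetic.
Sound (4): the music comes from an on-screen device that Chidinma responds to, so diegetic.
Only (3) is meta-diegetic.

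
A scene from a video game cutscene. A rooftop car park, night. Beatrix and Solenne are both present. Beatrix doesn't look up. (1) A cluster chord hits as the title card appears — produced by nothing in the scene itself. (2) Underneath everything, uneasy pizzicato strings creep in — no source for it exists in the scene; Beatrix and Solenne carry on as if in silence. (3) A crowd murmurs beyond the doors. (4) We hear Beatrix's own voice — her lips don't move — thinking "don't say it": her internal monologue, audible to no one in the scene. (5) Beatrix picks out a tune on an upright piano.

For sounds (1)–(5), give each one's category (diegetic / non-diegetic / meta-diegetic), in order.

non-diegetic, non-diegetic, diegetic, meta-diegetic, diegetic

(1) nothing in the scene produces it; it's an accent added for the audience → non-diegetic.
Sound (2): it has no source in the story world and no character can hear it — it's underscore, so non-diegetic.
Sound (3): a crowd is part of the location's real environment, so diegetic.
(4) is meta-diegetic: internal monologue — inside Beatrix's mind, not spoken into the scene.
(5) the instrument and the performer are both in the scene → diegetic.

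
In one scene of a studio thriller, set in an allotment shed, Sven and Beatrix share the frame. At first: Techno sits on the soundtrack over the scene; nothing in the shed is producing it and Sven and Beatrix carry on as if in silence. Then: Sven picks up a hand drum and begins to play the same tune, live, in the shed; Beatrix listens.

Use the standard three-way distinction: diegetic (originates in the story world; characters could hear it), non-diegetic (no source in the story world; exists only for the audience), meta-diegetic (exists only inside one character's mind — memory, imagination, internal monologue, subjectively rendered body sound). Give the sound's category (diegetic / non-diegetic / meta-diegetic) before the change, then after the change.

Before the change: no in-world source exists and no character can hear it — underscore → non-diegetic.
After the change: a hand drum is now a real source in the story world and the characters hear it → diegetic.

non-diegetic, diegetic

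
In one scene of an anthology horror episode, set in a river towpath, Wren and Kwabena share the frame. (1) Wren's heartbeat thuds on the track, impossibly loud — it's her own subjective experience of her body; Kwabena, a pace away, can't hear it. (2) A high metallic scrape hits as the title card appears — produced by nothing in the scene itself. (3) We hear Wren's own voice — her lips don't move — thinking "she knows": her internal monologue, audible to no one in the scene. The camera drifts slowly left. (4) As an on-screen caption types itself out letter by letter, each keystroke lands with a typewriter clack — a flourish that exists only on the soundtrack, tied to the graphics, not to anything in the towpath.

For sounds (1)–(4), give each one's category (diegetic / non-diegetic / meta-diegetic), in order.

Sound (1): point-of-audition from inside Wren's body; not a sound in the room, so meta-diegetic.
(2) is non-diegetic: it's a sound-design accent with no in-world source; no one in the scene can hear it.
(3) Wren's thought-voice: a private mental sound no other character can hear → meta-diegetic.
(4) the caption isn't part of the story world, so neither is the sound tied to it → non-diegetic.

meta-diegetic, non-diegetic, meta-diegetic, non-diegetic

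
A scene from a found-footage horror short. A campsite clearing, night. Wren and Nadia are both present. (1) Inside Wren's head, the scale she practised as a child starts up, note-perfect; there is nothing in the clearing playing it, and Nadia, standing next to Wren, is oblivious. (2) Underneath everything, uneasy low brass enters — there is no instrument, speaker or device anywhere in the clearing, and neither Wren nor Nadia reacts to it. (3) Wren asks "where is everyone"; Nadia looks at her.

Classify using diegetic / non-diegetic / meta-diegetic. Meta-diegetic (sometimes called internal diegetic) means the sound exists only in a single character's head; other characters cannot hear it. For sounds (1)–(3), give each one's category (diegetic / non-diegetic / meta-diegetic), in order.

meta-diegetic, non-diegetic, diegetic

(1) remembered music, private to Wren — Nadia is oblivious because it isn't in the room → meta-diegetic.
(2) is non-diegetic: score with no on-screen or off-screen source; it exists for the audience alone.
(3) is diegetic: Wren is a character speaking aloud in the scene.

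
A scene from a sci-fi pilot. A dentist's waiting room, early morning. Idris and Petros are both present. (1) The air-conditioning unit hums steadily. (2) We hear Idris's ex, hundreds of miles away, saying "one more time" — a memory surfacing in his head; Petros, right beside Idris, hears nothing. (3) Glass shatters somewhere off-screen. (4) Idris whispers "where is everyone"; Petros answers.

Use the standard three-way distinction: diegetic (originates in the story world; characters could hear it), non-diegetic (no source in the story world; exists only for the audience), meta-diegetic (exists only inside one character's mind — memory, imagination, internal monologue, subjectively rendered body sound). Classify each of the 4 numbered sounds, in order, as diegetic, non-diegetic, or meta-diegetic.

Sound (1): it's the actual ambient sound of the location, so diegetic.
(2) is meta-diegetic: a remembered line, private to Idris — not present in the room, not audible to Petros.
(3) is diegetic: an in-world source (glass); characters could hear it.
Sound (4): on-screen dialogue — Idris speaks and Petros is there to hear, so diegetic.

diegetic, meta-diegetic, diegetic, diegetic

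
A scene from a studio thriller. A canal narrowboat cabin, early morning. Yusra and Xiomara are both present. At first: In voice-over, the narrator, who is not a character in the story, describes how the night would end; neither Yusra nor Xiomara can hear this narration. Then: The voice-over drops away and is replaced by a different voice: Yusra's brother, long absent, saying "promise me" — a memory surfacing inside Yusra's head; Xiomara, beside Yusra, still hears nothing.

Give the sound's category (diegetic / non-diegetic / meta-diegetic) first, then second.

non-diegetic, meta-diegetic

First: the external narrator addresses only the audience — outside the story world → non-diegetic.
Second: the replacement voice is a memory inside Yusra's mind specifically → meta-diegetic.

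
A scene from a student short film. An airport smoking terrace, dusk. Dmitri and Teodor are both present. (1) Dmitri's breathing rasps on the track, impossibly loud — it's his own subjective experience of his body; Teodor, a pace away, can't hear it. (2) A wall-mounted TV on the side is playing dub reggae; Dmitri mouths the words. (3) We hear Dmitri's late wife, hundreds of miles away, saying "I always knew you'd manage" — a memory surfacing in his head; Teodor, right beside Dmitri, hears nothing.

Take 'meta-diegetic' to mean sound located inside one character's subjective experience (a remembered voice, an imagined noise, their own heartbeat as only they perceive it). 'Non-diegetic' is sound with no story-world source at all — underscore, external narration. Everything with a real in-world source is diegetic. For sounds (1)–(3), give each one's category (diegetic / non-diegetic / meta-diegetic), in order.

(1) a subjective body sound — Dmitri's private perception, inaudible to Teodor → meta-diegetic.
(2) the music comes from an on-screen device that Dmitri responds to → diegetic.
(3) the voice is a memory playing only inside Dmitri's mind; Teodor can't hear it → meta-diegetic.

meta-diegetic, diegetic, meta-diegetic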